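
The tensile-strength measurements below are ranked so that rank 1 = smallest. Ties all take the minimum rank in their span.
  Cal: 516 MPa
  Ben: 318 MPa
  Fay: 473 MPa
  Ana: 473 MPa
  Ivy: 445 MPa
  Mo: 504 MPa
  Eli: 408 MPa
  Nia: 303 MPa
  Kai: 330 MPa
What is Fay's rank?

6

Sorted (ascending): 303, 318, 330, 408, 445, 473, 473, 504, 516
The 2 values of 473 occupy positions 6–7 → each gets rank 6.
Fay has value 473 MPa → rank 6.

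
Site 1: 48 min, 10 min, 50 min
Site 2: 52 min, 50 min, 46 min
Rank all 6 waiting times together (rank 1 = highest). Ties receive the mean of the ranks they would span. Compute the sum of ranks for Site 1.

12.5

Sorted (descending): 52, 50, 50, 48, 46, 10
The 2 values of 50 occupy positions 2–3 → average rank (2+3)/2 = 2.5.
Site 1 values → pooled ranks: 48→4, 10→6, 50→2.5
Rank sum = 4 + 6 + 2.5 = 12.5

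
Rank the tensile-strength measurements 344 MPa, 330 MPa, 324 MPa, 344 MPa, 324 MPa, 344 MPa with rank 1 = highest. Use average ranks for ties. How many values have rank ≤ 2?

3

Sorted (descending): 344, 344, 344, 330, 324, 324
The 3 values of 344 occupy positions 1–3 → average rank 2.
The 2 values of 324 occupy positions 5–6 → average rank (5+6)/2 = 5.5.
Ranks ≤ 2: {2, 2, 2} → 3 values.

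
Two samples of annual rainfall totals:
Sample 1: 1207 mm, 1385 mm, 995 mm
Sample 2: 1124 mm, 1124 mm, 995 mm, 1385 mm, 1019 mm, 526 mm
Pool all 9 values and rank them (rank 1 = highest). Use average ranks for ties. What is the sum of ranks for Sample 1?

Sorted (descending): 1385, 1385, 1207, 1124, 1124, 1019, 995, 995, 526
The 2 values of 1385 occupy positions 1–2 → average rank (1+2)/2 = 1.5.
The 2 values of 1124 occupy positions 4–5 → average rank (4+5)/2 = 4.5.
The 2 values of 995 occupy positions 7–8 → average rank (7+8)/2 = 7.5.
Sample 1 values → pooled ranks: 1207→3, 1385→1.5, 995→7.5
Rank sum = 3 + 1.5 + 7.5 = 12

12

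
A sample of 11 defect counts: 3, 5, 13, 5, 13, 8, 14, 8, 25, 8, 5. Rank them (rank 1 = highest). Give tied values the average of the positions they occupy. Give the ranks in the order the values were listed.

11, 9, 3.5, 9, 3.5, 6, 2, 6, 1, 6, 9

Sorted (descending): 25, 14, 13, 13, 8, 8, 8, 5, 5, 5, 3
The 2 values of 13 occupy positions 3–4 → average rank (3+4)/2 = 3.5.
The 3 values of 8 occupy positions 5–7 → average rank 6.
The 3 values of 5 occupy positions 8–10 → average rank 9.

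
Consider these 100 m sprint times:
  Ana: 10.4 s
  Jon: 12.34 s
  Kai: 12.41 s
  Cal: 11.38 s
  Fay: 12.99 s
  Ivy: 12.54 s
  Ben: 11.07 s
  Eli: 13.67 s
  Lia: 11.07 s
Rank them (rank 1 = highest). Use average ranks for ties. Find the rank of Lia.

7.5

Sorted (descending): 13.67, 12.99, 12.54, 12.41, 12.34, 11.38, 11.07, 11.07, 10.4
The 2 values of 11.07 occupy positions 7–8 → average rank (7+8)/2 = 7.5.
Lia has value 11.07 s → rank 7.5.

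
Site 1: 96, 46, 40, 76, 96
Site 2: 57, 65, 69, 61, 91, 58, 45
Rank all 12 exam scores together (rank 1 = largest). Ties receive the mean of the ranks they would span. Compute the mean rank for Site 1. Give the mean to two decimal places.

5.80

Sorted (descending): 96, 96, 91, 76, 69, 65, 61, 58, 57, 46, 45, 40
The 2 values of 96 occupy positions 1–2 → average rank (1+2)/2 = 1.5.
Site 1 values → pooled ranks: 96→1.5, 46→10, 40→12, 76→4, 96→1.5
Mean rank = (1.5 + 10 + 12 + 4 + 1.5) / 5 = 5.80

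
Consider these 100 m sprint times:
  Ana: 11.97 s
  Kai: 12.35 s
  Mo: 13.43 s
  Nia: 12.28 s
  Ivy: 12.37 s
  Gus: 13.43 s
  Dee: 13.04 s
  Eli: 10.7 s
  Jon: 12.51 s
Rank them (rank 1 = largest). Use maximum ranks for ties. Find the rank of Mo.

Sorted (descending): 13.43, 13.43, 13.04, 12.51, 12.37, 12.35, 12.28, 11.97, 10.7
The 2 values of 13.43 occupy positions 1–2 → each gets rank 2.
Mo has value 13.43 s → rank 2.

2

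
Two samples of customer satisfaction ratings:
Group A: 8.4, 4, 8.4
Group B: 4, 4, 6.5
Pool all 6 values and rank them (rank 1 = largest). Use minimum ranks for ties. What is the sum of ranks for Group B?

Sorted (descending): 8.4, 8.4, 6.5, 4, 4, 4
The 2 values of 8.4 occupy positions 1–2 → each gets rank 1.
The 3 values of 4 occupy positions 4–6 → each gets rank 4.
Group B values → pooled ranks: 4→4, 4→4, 6.5→3
Rank sum = 4 + 4 + 3 = 11

11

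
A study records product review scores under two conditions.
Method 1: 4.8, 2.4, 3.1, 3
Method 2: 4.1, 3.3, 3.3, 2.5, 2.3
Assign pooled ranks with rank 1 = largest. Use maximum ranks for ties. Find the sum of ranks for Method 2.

Sorted (descending): 4.8, 4.1, 3.3, 3.3, 3.1, 3, 2.5, 2.4, 2.3
The 2 values of 3.3 occupy positions 3–4 → each gets rank 4.
Method 2 values → pooled ranks: 4.1→2, 3.3→4, 3.3→4, 2.5→7, 2.3→9
Rank sum = 2 + 4 + 4 + 7 + 9 = 26

26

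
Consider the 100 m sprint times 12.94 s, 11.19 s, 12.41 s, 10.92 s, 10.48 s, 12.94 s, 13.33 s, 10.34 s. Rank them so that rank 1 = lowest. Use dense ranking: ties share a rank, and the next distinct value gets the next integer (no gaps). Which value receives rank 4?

Sorted (ascending): 10.34, 10.48, 10.92, 11.19, 12.41, 12.94, 12.94, 13.33
The 2 values of 12.94 share dense rank 6.
Remaining distinct values take the next consecutive integers.
Rank 4 → value 11.19.

11.19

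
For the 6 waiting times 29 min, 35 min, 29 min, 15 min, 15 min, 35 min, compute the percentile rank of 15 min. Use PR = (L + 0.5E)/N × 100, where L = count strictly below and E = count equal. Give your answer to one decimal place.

N = 6.
Strictly below 15: 0. Equal to 15: 2.
PR = (0 + 0.5·2)/6 × 100 = 16.7

16.7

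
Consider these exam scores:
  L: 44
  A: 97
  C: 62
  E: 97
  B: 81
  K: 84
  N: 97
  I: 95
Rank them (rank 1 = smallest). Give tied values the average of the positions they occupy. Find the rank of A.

Sorted (ascending): 44, 62, 81, 84, 95, 97, 97, 97
The 3 values of 97 occupy positions 6–8 → average rank 7.
A has value 97 → rank 7.

7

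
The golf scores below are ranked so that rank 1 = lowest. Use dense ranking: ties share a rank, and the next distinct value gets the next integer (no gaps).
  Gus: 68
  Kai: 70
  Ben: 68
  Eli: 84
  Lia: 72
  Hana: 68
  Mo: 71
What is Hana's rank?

1

Sorted (ascending): 68, 68, 68, 70, 71, 72, 84
The 3 values of 68 share dense rank 1.
Remaining distinct values take the next consecutive integers.
Hana has value 68 → rank 1.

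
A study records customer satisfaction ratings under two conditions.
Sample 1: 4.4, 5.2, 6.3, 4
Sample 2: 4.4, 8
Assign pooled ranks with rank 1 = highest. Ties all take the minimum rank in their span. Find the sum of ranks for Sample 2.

5

Sorted (descending): 8, 6.3, 5.2, 4.4, 4.4, 4
The 2 values of 4.4 occupy positions 4–5 → each gets rank 4.
Sample 2 values → pooled ranks: 4.4→4, 8→1
Rank sum = 4 + 1 = 5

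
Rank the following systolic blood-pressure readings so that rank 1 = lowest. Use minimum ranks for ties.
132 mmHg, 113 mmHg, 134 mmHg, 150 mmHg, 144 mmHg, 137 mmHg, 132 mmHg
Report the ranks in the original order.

2, 1, 4, 7, 6, 5, 2

Sorted (ascending): 113, 132, 132, 134, 137, 144, 150
The 2 values of 132 occupy positions 2–3 → each gets rank 2.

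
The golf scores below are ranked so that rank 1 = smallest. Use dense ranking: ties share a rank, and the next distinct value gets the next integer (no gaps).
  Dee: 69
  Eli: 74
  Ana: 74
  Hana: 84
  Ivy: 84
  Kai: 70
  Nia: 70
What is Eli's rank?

Sorted (ascending): 69, 70, 70, 74, 74, 84, 84
The 2 values of 70 share dense rank 2.
The 2 values of 74 share dense rank 3.
The 2 values of 84 share dense rank 4.
Remaining distinct values take the next consecutive integers.
Eli has value 74 → rank 3.

3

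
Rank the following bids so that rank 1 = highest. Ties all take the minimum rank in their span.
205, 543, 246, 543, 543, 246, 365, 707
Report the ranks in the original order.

8, 2, 6, 2, 2, 6, 5, 1

Sorted (descending): 707, 543, 543, 543, 365, 246, 246, 205
The 3 values of 543 occupy positions 2–4 → each gets rank 2.
The 2 values of 246 occupy positions 6–7 → each gets rank 6.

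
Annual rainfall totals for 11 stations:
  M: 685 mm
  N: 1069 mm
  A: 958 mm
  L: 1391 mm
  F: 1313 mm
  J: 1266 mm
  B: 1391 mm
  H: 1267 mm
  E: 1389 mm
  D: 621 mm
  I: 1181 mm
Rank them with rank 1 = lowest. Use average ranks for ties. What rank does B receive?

10.5

Sorted (ascending): 621, 685, 958, 1069, 1181, 1266, 1267, 1313, 1389, 1391, 1391
The 2 values of 1391 occupy positions 10–11 → average rank (10+11)/2 = 10.5.
B has value 1391 mm → rank 10.5.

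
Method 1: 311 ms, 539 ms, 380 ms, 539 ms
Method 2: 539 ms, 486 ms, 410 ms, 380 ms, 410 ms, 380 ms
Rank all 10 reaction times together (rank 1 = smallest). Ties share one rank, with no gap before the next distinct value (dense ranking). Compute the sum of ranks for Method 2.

19

Sorted (ascending): 311, 380, 380, 380, 410, 410, 486, 539, 539, 539
The 3 values of 380 share dense rank 2.
The 2 values of 410 share dense rank 3.
The 3 values of 539 share dense rank 5.
Remaining distinct values take the next consecutive integers.
Method 2 values → pooled ranks: 539→5, 486→4, 410→3, 380→2, 410→3, 380→2
Rank sum = 5 + 4 + 3 + 2 + 3 + 2 = 19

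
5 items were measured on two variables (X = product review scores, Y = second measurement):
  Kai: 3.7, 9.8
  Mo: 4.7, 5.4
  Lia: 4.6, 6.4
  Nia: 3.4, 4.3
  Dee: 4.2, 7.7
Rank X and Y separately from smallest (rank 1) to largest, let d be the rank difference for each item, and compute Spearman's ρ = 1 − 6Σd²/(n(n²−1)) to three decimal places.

Ranks of variable 1: 2, 5, 4, 1, 3
Ranks of variable 2: 5, 2, 3, 1, 4
d = r₁ − r₂: -3, 3, 1, 0, -1
d²: 9, 9, 1, 0, 1; Σd² = 20
ρ = 1 − 6·20/(5·24) = 1 − 120/120 = 0.000

0.000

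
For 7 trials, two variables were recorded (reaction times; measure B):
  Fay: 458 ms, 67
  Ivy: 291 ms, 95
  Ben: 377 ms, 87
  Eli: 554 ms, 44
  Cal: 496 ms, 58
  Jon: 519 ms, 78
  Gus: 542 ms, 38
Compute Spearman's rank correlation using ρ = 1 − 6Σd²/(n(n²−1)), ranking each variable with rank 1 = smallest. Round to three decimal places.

Ranks of variable 1: 3, 1, 2, 7, 4, 5, 6
Ranks of variable 2: 4, 7, 6, 2, 3, 5, 1
d = r₁ − r₂: -1, -6, -4, 5, 1, 0, 5
d²: 1, 36, 16, 25, 1, 0, 25; Σd² = 104
ρ = 1 − 6·104/(7·48) = 1 − 624/336 = -0.857

-0.857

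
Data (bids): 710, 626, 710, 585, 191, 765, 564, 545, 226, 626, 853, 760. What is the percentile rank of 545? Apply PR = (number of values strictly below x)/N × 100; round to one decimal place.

N = 12.
Strictly below 545: 2. Equal to 545: 1.
PR = 2/12 × 100 = 16.7

16.7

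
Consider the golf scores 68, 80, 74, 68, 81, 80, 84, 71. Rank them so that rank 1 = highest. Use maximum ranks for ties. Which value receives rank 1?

84

Sorted (descending): 84, 81, 80, 80, 74, 71, 68, 68
The 2 values of 80 occupy positions 3–4 → each gets rank 4.
The 2 values of 68 occupy positions 7–8 → each gets rank 8.
Rank 1 → value 84.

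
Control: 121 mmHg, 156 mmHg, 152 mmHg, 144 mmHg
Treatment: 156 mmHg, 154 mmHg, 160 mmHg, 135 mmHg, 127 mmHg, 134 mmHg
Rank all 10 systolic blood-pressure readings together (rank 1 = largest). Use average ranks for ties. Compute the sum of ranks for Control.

23.5

Sorted (descending): 160, 156, 156, 154, 152, 144, 135, 134, 127, 121
The 2 values of 156 occupy positions 2–3 → average rank (2+3)/2 = 2.5.
Control values → pooled ranks: 121→10, 156→2.5, 152→5, 144→6
Rank sum = 10 + 2.5 + 5 + 6 = 23.5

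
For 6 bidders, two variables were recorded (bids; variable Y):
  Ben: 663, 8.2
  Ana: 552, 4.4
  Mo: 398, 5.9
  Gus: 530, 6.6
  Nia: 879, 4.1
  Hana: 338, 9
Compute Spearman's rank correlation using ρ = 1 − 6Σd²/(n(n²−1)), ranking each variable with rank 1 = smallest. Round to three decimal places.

Ranks of variable 1: 5, 4, 2, 3, 6, 1
Ranks of variable 2: 5, 2, 3, 4, 1, 6
d = r₁ − r₂: 0, 2, -1, -1, 5, -5
d²: 0, 4, 1, 1, 25, 25; Σd² = 56
ρ = 1 − 6·56/(6·35) = 1 − 336/210 = -0.600

-0.600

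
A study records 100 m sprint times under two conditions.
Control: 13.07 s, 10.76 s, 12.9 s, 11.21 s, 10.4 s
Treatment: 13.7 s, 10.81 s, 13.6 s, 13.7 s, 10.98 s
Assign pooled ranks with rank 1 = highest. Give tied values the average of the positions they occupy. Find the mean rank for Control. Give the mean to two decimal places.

Sorted (descending): 13.7, 13.7, 13.6, 13.07, 12.9, 11.21, 10.98, 10.81, 10.76, 10.4
The 2 values of 13.7 occupy positions 1–2 → average rank (1+2)/2 = 1.5.
Control values → pooled ranks: 13.07→4, 10.76→9, 12.9→5, 11.21→6, 10.4→10
Mean rank = (4 + 9 + 5 + 6 + 10) / 5 = 6.80

6.80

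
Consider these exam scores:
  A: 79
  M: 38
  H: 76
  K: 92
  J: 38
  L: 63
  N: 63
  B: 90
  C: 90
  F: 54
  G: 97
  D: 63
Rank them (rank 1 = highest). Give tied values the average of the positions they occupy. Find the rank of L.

Sorted (descending): 97, 92, 90, 90, 79, 76, 63, 63, 63, 54, 38, 38
The 2 values of 90 occupy positions 3–4 → average rank (3+4)/2 = 3.5.
The 3 values of 63 occupy positions 7–9 → average rank 8.
The 2 values of 38 occupy positions 11–12 → average rank (11+12)/2 = 11.5.
L has value 63 → rank 8.

8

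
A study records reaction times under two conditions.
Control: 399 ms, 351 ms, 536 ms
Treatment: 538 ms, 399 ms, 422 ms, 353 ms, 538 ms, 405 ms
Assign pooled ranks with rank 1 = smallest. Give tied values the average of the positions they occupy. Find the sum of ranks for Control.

11.5

Sorted (ascending): 351, 353, 399, 399, 405, 422, 536, 538, 538
The 2 values of 399 occupy positions 3–4 → average rank (3+4)/2 = 3.5.
The 2 values of 538 occupy positions 8–9 → average rank (8+9)/2 = 8.5.
Control values → pooled ranks: 399→3.5, 351→1, 536→7
Rank sum = 3.5 + 1 + 7 = 11.5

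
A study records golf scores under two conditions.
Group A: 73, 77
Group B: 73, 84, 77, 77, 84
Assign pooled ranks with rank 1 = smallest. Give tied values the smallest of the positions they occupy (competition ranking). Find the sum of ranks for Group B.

Sorted (ascending): 73, 73, 77, 77, 77, 84, 84
The 2 values of 73 occupy positions 1–2 → each gets rank 1.
The 3 values of 77 occupy positions 3–5 → each gets rank 3.
The 2 values of 84 occupy positions 6–7 → each gets rank 6.
Group B values → pooled ranks: 73→1, 84→6, 77→3, 77→3, 84→6
Rank sum = 1 + 6 + 3 + 3 + 6 = 19

19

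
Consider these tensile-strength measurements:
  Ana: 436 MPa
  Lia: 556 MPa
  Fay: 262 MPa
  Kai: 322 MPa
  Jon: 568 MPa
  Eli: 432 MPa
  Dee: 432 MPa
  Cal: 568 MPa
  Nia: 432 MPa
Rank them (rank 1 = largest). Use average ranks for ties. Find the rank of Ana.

4

Sorted (descending): 568, 568, 556, 436, 432, 432, 432, 322, 262
The 2 values of 568 occupy positions 1–2 → average rank (1+2)/2 = 1.5.
The 3 values of 432 occupy positions 5–7 → average rank 6.
Ana has value 436 MPa → rank 4.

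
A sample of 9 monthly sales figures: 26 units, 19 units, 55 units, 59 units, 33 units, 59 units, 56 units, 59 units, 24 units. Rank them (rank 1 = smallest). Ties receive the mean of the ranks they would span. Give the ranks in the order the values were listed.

Sorted (ascending): 19, 24, 26, 33, 55, 56, 59, 59, 59
The 3 values of 59 occupy positions 7–9 → average rank 8.

3, 1, 5, 8, 4, 8, 6, 8, 2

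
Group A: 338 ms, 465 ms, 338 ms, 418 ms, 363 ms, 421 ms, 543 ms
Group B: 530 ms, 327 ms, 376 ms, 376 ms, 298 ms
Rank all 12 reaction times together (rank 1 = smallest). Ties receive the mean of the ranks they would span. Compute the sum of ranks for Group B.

Sorted (ascending): 298, 327, 338, 338, 363, 376, 376, 418, 421, 465, 530, 543
The 2 values of 338 occupy positions 3–4 → average rank (3+4)/2 = 3.5.
The 2 values of 376 occupy positions 6–7 → average rank (6+7)/2 = 6.5.
Group B values → pooled ranks: 530→11, 327→2, 376→6.5, 376→6.5, 298→1
Rank sum = 11 + 2 + 6.5 + 6.5 + 1 = 27

27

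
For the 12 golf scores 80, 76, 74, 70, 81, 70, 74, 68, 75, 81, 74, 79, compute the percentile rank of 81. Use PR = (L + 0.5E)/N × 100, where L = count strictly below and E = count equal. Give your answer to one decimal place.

N = 12.
Strictly below 81: 10. Equal to 81: 2.
PR = (10 + 0.5·2)/12 × 100 = 91.7

91.7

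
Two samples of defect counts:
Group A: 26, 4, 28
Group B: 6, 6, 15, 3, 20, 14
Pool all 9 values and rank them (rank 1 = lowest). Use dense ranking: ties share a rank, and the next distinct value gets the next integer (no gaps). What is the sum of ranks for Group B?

22

Sorted (ascending): 3, 4, 6, 6, 14, 15, 20, 26, 28
The 2 values of 6 share dense rank 3.
Remaining distinct values take the next consecutive integers.
Group B values → pooled ranks: 6→3, 6→3, 15→5, 3→1, 20→6, 14→4
Rank sum = 3 + 3 + 5 + 1 + 6 + 4 = 22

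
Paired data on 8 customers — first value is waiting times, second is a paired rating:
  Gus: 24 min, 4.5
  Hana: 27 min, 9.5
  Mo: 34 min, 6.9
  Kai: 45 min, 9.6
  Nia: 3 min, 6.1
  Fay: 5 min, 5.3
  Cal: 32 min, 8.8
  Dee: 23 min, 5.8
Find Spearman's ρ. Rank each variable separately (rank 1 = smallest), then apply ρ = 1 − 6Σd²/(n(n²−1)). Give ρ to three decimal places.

Ranks of variable 1: 4, 5, 7, 8, 1, 2, 6, 3
Ranks of variable 2: 1, 7, 5, 8, 4, 2, 6, 3
d = r₁ − r₂: 3, -2, 2, 0, -3, 0, 0, 0
d²: 9, 4, 4, 0, 9, 0, 0, 0; Σd² = 26
ρ = 1 − 6·26/(8·63) = 1 − 156/504 = 0.690

0.690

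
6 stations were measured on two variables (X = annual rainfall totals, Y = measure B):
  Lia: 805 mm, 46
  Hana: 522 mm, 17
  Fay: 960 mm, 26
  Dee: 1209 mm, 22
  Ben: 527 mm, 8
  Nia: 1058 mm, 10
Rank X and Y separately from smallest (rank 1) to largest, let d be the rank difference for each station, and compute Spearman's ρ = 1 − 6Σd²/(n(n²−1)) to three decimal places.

Ranks of variable 1: 3, 1, 4, 6, 2, 5
Ranks of variable 2: 6, 3, 5, 4, 1, 2
d = r₁ − r₂: -3, -2, -1, 2, 1, 3
d²: 9, 4, 1, 4, 1, 9; Σd² = 28
ρ = 1 − 6·28/(6·35) = 1 − 168/210 = 0.200

0.200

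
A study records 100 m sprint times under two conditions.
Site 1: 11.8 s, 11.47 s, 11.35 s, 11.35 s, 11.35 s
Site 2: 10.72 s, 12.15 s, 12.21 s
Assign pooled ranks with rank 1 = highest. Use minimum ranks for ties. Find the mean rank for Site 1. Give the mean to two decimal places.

Sorted (descending): 12.21, 12.15, 11.8, 11.47, 11.35, 11.35, 11.35, 10.72
The 3 values of 11.35 occupy positions 5–7 → each gets rank 5.
Site 1 values → pooled ranks: 11.8→3, 11.47→4, 11.35→5, 11.35→5, 11.35→5
Mean rank = (3 + 4 + 5 + 5 + 5) / 5 = 4.40

4.40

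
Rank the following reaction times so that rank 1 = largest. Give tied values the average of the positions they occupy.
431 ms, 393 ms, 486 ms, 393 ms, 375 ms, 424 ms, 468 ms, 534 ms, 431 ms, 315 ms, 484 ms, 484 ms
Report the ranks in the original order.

Sorted (descending): 534, 486, 484, 484, 468, 431, 431, 424, 393, 393, 375, 315
The 2 values of 484 occupy positions 3–4 → average rank (3+4)/2 = 3.5.
The 2 values of 431 occupy positions 6–7 → average rank (6+7)/2 = 6.5.
The 2 values of 393 occupy positions 9–10 → average rank (9+10)/2 = 9.5.

6.5, 9.5, 2, 9.5, 11, 8, 5, 1, 6.5, 12, 3.5, 3.5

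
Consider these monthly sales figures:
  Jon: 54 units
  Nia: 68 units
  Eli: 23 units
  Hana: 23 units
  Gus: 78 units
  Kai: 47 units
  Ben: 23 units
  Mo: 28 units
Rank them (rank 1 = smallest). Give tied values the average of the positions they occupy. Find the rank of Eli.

2

Sorted (ascending): 23, 23, 23, 28, 47, 54, 68, 78
The 3 values of 23 occupy positions 1–3 → average rank 2.
Eli has value 23 units → rank 2.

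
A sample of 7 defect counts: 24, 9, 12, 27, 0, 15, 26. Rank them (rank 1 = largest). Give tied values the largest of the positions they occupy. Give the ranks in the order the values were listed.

3, 6, 5, 1, 7, 4, 2

Sorted (descending): 27, 26, 24, 15, 12, 9, 0
No ties — each value takes its position as its rank.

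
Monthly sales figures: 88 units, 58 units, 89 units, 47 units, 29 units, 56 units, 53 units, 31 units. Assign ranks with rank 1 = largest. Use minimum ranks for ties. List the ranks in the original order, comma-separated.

Sorted (descending): 89, 88, 58, 56, 53, 47, 31, 29
No ties — each value takes its position as its rank.

2, 3, 1, 6, 8, 4, 5, 7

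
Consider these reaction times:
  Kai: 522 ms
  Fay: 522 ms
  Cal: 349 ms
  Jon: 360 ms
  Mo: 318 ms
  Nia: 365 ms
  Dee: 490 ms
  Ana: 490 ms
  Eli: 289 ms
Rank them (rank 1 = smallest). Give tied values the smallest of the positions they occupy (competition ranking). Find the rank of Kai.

Sorted (ascending): 289, 318, 349, 360, 365, 490, 490, 522, 522
The 2 values of 490 occupy positions 6–7 → each gets rank 6.
The 2 values of 522 occupy positions 8–9 → each gets rank 8.
Kai has value 522 ms → rank 8.

8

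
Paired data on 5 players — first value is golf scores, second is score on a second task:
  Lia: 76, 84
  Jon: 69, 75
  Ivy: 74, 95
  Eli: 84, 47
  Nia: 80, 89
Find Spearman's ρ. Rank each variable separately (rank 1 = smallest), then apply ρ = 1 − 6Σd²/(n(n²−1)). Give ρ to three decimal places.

Ranks of variable 1: 3, 1, 2, 5, 4
Ranks of variable 2: 3, 2, 5, 1, 4
d = r₁ − r₂: 0, -1, -3, 4, 0
d²: 0, 1, 9, 16, 0; Σd² = 26
ρ = 1 − 6·26/(5·24) = 1 − 156/120 = -0.300

-0.300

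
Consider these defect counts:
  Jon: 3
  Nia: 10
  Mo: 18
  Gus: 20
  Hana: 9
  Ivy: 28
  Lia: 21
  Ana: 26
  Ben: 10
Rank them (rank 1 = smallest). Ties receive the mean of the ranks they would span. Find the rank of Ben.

3.5

Sorted (ascending): 3, 9, 10, 10, 18, 20, 21, 26, 28
The 2 values of 10 occupy positions 3–4 → average rank (3+4)/2 = 3.5.
Ben has value 10 → rank 3.5.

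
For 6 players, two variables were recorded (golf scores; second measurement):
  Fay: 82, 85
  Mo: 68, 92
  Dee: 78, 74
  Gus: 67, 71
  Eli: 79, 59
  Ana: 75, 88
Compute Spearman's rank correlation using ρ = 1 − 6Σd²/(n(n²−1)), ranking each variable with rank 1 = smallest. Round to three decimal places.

Ranks of variable 1: 6, 2, 4, 1, 5, 3
Ranks of variable 2: 4, 6, 3, 2, 1, 5
d = r₁ − r₂: 2, -4, 1, -1, 4, -2
d²: 4, 16, 1, 1, 16, 4; Σd² = 42
ρ = 1 − 6·42/(6·35) = 1 − 252/210 = -0.200

-0.200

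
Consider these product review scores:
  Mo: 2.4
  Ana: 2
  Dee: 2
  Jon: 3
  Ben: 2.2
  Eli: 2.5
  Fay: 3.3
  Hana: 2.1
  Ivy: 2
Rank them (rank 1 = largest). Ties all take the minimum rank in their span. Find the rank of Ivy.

Sorted (descending): 3.3, 3, 2.5, 2.4, 2.2, 2.1, 2, 2, 2
The 3 values of 2 occupy positions 7–9 → each gets rank 7.
Ivy has value 2 → rank 7.

7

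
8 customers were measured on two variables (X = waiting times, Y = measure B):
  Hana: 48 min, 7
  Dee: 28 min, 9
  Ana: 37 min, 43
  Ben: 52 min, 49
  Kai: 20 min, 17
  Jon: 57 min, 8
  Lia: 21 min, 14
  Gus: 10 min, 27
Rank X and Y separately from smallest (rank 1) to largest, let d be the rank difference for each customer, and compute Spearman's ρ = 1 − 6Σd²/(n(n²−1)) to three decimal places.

Ranks of variable 1: 6, 4, 5, 7, 2, 8, 3, 1
Ranks of variable 2: 1, 3, 7, 8, 5, 2, 4, 6
d = r₁ − r₂: 5, 1, -2, -1, -3, 6, -1, -5
d²: 25, 1, 4, 1, 9, 36, 1, 25; Σd² = 102
ρ = 1 − 6·102/(8·63) = 1 − 612/504 = -0.214

-0.214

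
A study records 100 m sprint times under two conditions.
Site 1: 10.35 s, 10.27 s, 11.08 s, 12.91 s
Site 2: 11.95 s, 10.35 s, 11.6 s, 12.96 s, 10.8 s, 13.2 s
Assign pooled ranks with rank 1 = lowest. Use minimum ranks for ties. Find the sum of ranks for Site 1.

16

Sorted (ascending): 10.27, 10.35, 10.35, 10.8, 11.08, 11.6, 11.95, 12.91, 12.96, 13.2
The 2 values of 10.35 occupy positions 2–3 → each gets rank 2.
Site 1 values → pooled ranks: 10.35→2, 10.27→1, 11.08→5, 12.91→8
Rank sum = 2 + 1 + 5 + 8 = 16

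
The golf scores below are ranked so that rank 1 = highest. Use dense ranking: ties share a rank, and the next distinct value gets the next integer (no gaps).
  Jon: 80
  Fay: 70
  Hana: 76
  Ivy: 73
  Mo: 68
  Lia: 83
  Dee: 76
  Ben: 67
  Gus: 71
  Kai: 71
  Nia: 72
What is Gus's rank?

6

Sorted (descending): 83, 80, 76, 76, 73, 72, 71, 71, 70, 68, 67
The 2 values of 76 share dense rank 3.
The 2 values of 71 share dense rank 6.
Remaining distinct values take the next consecutive integers.
Gus has value 71 → rank 6.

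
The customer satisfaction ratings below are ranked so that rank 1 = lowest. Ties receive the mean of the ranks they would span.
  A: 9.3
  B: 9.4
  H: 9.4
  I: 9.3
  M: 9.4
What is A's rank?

Sorted (ascending): 9.3, 9.3, 9.4, 9.4, 9.4
The 2 values of 9.3 occupy positions 1–2 → average rank (1+2)/2 = 1.5.
The 3 values of 9.4 occupy positions 3–5 → average rank 4.
A has value 9.3 → rank 1.5.

1.5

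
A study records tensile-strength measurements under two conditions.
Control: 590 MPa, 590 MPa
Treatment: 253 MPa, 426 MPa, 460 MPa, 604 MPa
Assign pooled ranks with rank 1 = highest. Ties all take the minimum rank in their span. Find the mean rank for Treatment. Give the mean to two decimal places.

Sorted (descending): 604, 590, 590, 460, 426, 253
The 2 values of 590 occupy positions 2–3 → each gets rank 2.
Treatment values → pooled ranks: 253→6, 426→5, 460→4, 604→1
Mean rank = (6 + 5 + 4 + 1) / 4 = 4.00

4.00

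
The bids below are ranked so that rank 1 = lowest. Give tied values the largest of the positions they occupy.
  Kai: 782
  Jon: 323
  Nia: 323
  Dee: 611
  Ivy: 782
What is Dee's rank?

3

Sorted (ascending): 323, 323, 611, 782, 782
The 2 values of 323 occupy positions 1–2 → each gets rank 2.
The 2 values of 782 occupy positions 4–5 → each gets rank 5.
Dee has value 611 → rank 3.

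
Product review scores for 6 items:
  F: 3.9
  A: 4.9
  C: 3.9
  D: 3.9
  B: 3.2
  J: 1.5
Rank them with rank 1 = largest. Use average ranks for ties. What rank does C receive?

3

Sorted (descending): 4.9, 3.9, 3.9, 3.9, 3.2, 1.5
The 3 values of 3.9 occupy positions 2–4 → average rank 3.
C has value 3.9 → rank 3.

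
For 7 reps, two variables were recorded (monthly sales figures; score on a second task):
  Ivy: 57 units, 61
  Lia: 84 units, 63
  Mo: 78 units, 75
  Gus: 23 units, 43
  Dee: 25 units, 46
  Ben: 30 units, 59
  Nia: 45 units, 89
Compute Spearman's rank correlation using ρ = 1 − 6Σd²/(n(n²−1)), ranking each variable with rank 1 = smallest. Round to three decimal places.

0.750

Ranks of variable 1: 5, 7, 6, 1, 2, 3, 4
Ranks of variable 2: 4, 5, 6, 1, 2, 3, 7
d = r₁ − r₂: 1, 2, 0, 0, 0, 0, -3
d²: 1, 4, 0, 0, 0, 0, 9; Σd² = 14
ρ = 1 − 6·14/(7·48) = 1 − 84/336 = 0.750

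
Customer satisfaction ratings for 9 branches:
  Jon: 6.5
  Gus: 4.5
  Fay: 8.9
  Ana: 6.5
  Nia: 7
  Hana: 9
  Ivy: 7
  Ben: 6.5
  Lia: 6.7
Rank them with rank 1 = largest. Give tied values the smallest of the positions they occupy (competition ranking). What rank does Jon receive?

Sorted (descending): 9, 8.9, 7, 7, 6.7, 6.5, 6.5, 6.5, 4.5
The 2 values of 7 occupy positions 3–4 → each gets rank 3.
The 3 values of 6.5 occupy positions 6–8 → each gets rank 6.
Jon has value 6.5 → rank 6.

6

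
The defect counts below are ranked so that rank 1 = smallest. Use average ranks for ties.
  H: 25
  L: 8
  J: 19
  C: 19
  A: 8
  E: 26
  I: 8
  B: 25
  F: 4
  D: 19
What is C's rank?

Sorted (ascending): 4, 8, 8, 8, 19, 19, 19, 25, 25, 26
The 3 values of 8 occupy positions 2–4 → average rank 3.
The 3 values of 19 occupy positions 5–7 → average rank 6.
The 2 values of 25 occupy positions 8–9 → average rank (8+9)/2 = 8.5.
C has value 19 → rank 6.

6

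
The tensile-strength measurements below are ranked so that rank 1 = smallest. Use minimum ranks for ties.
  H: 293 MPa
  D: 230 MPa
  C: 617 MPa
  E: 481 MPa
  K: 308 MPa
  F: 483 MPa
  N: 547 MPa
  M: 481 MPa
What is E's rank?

Sorted (ascending): 230, 293, 308, 481, 481, 483, 547, 617
The 2 values of 481 occupy positions 4–5 → each gets rank 4.
E has value 481 MPa → rank 4.

4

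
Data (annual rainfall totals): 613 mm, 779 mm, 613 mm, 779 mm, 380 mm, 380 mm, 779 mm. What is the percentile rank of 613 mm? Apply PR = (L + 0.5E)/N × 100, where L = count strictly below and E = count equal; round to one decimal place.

N = 7.
Strictly below 613: 2. Equal to 613: 2.
PR = (2 + 0.5·2)/7 × 100 = 42.9

42.9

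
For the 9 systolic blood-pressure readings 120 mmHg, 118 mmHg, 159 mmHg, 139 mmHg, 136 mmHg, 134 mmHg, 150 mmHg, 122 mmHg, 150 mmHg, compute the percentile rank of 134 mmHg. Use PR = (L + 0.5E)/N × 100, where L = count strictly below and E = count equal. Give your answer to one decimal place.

38.9

N = 9.
Strictly below 134: 3. Equal to 134: 1.
PR = (3 + 0.5·1)/9 × 100 = 38.9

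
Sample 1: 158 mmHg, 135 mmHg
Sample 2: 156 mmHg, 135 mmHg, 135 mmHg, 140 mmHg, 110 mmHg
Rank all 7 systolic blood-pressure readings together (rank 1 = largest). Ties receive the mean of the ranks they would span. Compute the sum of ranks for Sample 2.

Sorted (descending): 158, 156, 140, 135, 135, 135, 110
The 3 values of 135 occupy positions 4–6 → average rank 5.
Sample 2 values → pooled ranks: 156→2, 135→5, 135→5, 140→3, 110→7
Rank sum = 2 + 5 + 5 + 3 + 7 = 22

22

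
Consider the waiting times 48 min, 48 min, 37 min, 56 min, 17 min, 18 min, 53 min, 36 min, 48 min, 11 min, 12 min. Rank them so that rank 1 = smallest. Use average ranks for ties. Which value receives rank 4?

18

Sorted (ascending): 11, 12, 17, 18, 36, 37, 48, 48, 48, 53, 56
The 3 values of 48 occupy positions 7–9 → average rank 8.
Rank 4 → value 18.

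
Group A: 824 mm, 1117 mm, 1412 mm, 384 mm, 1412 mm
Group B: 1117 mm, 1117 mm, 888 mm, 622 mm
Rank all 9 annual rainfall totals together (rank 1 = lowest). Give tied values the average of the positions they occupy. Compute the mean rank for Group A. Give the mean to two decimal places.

5.40

Sorted (ascending): 384, 622, 824, 888, 1117, 1117, 1117, 1412, 1412
The 3 values of 1117 occupy positions 5–7 → average rank 6.
The 2 values of 1412 occupy positions 8–9 → average rank (8+9)/2 = 8.5.
Group A values → pooled ranks: 824→3, 1117→6, 1412→8.5, 384→1, 1412→8.5
Mean rank = (3 + 6 + 8.5 + 1 + 8.5) / 5 = 5.40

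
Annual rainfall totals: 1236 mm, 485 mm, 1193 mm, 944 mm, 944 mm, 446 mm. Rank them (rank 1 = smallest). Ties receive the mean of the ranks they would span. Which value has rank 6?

Sorted (ascending): 446, 485, 944, 944, 1193, 1236
The 2 values of 944 occupy positions 3–4 → average rank (3+4)/2 = 3.5.
Rank 6 → value 1236.

1236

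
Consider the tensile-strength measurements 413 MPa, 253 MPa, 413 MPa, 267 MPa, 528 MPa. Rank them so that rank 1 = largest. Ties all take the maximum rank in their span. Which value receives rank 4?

267

Sorted (descending): 528, 413, 413, 267, 253
The 2 values of 413 occupy positions 2–3 → each gets rank 3.
Rank 4 → value 267.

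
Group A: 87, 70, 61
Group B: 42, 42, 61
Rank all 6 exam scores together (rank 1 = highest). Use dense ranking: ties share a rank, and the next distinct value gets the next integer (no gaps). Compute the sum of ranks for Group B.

Sorted (descending): 87, 70, 61, 61, 42, 42
The 2 values of 61 share dense rank 3.
The 2 values of 42 share dense rank 4.
Remaining distinct values take the next consecutive integers.
Group B values → pooled ranks: 42→4, 42→4, 61→3
Rank sum = 4 + 4 + 3 = 11

11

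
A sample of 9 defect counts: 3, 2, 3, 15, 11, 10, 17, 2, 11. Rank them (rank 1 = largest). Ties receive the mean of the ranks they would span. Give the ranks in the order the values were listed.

6.5, 8.5, 6.5, 2, 3.5, 5, 1, 8.5, 3.5

Sorted (descending): 17, 15, 11, 11, 10, 3, 3, 2, 2
The 2 values of 11 occupy positions 3–4 → average rank (3+4)/2 = 3.5.
The 2 values of 3 occupy positions 6–7 → average rank (6+7)/2 = 6.5.
The 2 values of 2 occupy positions 8–9 → average rank (8+9)/2 = 8.5.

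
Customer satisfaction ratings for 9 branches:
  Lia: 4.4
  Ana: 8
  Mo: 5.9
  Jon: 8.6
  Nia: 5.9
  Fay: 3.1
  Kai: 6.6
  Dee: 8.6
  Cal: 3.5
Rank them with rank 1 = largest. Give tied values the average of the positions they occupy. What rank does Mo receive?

Sorted (descending): 8.6, 8.6, 8, 6.6, 5.9, 5.9, 4.4, 3.5, 3.1
The 2 values of 8.6 occupy positions 1–2 → average rank (1+2)/2 = 1.5.
The 2 values of 5.9 occupy positions 5–6 → average rank (5+6)/2 = 5.5.
Mo has value 5.9 → rank 5.5.

5.5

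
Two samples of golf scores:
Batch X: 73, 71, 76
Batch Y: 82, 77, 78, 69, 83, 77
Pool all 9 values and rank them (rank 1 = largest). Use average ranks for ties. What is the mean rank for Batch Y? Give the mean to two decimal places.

4.00

Sorted (descending): 83, 82, 78, 77, 77, 76, 73, 71, 69
The 2 values of 77 occupy positions 4–5 → average rank (4+5)/2 = 4.5.
Batch Y values → pooled ranks: 82→2, 77→4.5, 78→3, 69→9, 83→1, 77→4.5
Mean rank = (2 + 4.5 + 3 + 9 + 1 + 4.5) / 6 = 4.00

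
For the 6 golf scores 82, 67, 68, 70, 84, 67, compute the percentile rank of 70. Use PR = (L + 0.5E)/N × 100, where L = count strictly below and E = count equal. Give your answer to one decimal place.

N = 6.
Strictly below 70: 3. Equal to 70: 1.
PR = (3 + 0.5·1)/6 × 100 = 58.3

58.3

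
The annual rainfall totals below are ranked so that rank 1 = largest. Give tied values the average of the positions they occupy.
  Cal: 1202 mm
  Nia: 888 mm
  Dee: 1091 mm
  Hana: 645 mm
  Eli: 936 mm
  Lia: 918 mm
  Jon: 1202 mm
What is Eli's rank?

Sorted (descending): 1202, 1202, 1091, 936, 918, 888, 645
The 2 values of 1202 occupy positions 1–2 → average rank (1+2)/2 = 1.5.
Eli has value 936 mm → rank 4.

4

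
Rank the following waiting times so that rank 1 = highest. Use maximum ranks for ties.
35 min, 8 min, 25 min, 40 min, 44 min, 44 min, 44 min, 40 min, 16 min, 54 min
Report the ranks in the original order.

7, 10, 8, 6, 4, 4, 4, 6, 9, 1

Sorted (descending): 54, 44, 44, 44, 40, 40, 35, 25, 16, 8
The 3 values of 44 occupy positions 2–4 → each gets rank 4.
The 2 values of 40 occupy positions 5–6 → each gets rank 6.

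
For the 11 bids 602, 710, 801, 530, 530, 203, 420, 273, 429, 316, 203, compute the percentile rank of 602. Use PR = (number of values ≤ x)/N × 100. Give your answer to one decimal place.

81.8

N = 11.
Strictly below 602: 8. Equal to 602: 1.
PR = 9/11 × 100 = 81.8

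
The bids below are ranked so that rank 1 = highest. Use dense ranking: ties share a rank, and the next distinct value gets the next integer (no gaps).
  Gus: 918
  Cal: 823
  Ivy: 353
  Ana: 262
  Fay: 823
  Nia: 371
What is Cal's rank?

Sorted (descending): 918, 823, 823, 371, 353, 262
The 2 values of 823 share dense rank 2.
Remaining distinct values take the next consecutive integers.
Cal has value 823 → rank 2.

2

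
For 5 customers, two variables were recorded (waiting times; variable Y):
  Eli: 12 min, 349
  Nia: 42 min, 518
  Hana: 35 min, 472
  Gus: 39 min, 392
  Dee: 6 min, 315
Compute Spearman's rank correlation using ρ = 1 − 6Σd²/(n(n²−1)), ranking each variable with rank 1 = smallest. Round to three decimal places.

0.900

Ranks of variable 1: 2, 5, 3, 4, 1
Ranks of variable 2: 2, 5, 4, 3, 1
d = r₁ − r₂: 0, 0, -1, 1, 0
d²: 0, 0, 1, 1, 0; Σd² = 2
ρ = 1 − 6·2/(5·24) = 1 − 12/120 = 0.900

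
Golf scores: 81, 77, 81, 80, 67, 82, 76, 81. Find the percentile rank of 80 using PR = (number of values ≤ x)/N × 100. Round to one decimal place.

50.0

N = 8.
Strictly below 80: 3. Equal to 80: 1.
PR = 4/8 × 100 = 50.0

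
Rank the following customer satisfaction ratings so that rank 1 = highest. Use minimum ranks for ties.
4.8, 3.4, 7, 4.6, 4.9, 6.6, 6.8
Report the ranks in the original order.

5, 7, 1, 6, 4, 3, 2

Sorted (descending): 7, 6.8, 6.6, 4.9, 4.8, 4.6, 3.4
No ties — each value takes its position as its rank.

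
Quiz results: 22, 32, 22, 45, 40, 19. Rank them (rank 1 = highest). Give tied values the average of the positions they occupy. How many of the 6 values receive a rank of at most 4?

Sorted (descending): 45, 40, 32, 22, 22, 19
The 2 values of 22 occupy positions 4–5 → average rank (4+5)/2 = 4.5.
Ranks ≤ 4: {1, 2, 3} → 3 values.

3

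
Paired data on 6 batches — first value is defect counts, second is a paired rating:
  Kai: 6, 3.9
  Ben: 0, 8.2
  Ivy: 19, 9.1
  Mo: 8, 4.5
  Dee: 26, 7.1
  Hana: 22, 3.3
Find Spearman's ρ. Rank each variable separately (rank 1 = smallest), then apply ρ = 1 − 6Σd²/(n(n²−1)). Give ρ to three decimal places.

-0.143

Ranks of variable 1: 2, 1, 4, 3, 6, 5
Ranks of variable 2: 2, 5, 6, 3, 4, 1
d = r₁ − r₂: 0, -4, -2, 0, 2, 4
d²: 0, 16, 4, 0, 4, 16; Σd² = 40
ρ = 1 − 6·40/(6·35) = 1 − 240/210 = -0.143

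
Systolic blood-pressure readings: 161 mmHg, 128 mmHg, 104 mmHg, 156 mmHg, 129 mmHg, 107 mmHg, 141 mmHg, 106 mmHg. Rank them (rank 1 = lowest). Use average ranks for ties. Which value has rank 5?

Sorted (ascending): 104, 106, 107, 128, 129, 141, 156, 161
No ties — each value takes its position as its rank.
Rank 5 → value 129.

129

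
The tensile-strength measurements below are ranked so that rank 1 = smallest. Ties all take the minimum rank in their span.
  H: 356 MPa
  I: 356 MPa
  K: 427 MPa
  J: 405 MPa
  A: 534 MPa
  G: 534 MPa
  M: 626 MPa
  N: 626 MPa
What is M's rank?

7

Sorted (ascending): 356, 356, 405, 427, 534, 534, 626, 626
The 2 values of 356 occupy positions 1–2 → each gets rank 1.
The 2 values of 534 occupy positions 5–6 → each gets rank 5.
The 2 values of 626 occupy positions 7–8 → each gets rank 7.
M has value 626 MPa → rank 7.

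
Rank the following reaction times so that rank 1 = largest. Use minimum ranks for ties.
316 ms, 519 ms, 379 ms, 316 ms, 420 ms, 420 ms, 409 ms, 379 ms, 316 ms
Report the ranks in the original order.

7, 1, 5, 7, 2, 2, 4, 5, 7

Sorted (descending): 519, 420, 420, 409, 379, 379, 316, 316, 316
The 2 values of 420 occupy positions 2–3 → each gets rank 2.
The 2 values of 379 occupy positions 5–6 → each gets rank 5.
The 3 values of 316 occupy positions 7–9 → each gets rank 7.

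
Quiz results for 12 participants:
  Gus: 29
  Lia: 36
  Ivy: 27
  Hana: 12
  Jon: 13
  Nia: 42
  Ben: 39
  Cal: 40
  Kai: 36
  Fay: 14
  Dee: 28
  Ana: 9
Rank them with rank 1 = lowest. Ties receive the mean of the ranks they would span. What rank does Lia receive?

8.5

Sorted (ascending): 9, 12, 13, 14, 27, 28, 29, 36, 36, 39, 40, 42
The 2 values of 36 occupy positions 8–9 → average rank (8+9)/2 = 8.5.
Lia has value 36 → rank 8.5.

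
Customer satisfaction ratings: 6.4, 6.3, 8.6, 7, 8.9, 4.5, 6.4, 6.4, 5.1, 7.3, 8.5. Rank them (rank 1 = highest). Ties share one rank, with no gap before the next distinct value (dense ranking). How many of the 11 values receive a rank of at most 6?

Sorted (descending): 8.9, 8.6, 8.5, 7.3, 7, 6.4, 6.4, 6.4, 6.3, 5.1, 4.5
The 3 values of 6.4 share dense rank 6.
Remaining distinct values take the next consecutive integers.
Ranks ≤ 6: {1, 2, 3, 4, 5, 6, 6, 6} → 8 values.

8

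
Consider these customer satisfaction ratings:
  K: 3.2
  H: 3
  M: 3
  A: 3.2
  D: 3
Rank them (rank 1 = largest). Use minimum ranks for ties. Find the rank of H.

Sorted (descending): 3.2, 3.2, 3, 3, 3
The 2 values of 3.2 occupy positions 1–2 → each gets rank 1.
The 3 values of 3 occupy positions 3–5 → each gets rank 3.
H has value 3 → rank 3.

3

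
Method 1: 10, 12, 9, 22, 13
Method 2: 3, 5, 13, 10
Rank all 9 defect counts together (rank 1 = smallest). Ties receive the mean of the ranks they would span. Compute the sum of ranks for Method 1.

30

Sorted (ascending): 3, 5, 9, 10, 10, 12, 13, 13, 22
The 2 values of 10 occupy positions 4–5 → average rank (4+5)/2 = 4.5.
The 2 values of 13 occupy positions 7–8 → average rank (7+8)/2 = 7.5.
Method 1 values → pooled ranks: 10→4.5, 12→6, 9→3, 22→9, 13→7.5
Rank sum = 4.5 + 6 + 3 + 9 + 7.5 = 30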